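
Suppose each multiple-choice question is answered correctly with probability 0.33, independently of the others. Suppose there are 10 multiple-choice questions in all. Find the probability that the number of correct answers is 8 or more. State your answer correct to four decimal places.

X ~ Binomial(10, 0.33); P(X ≥ 8) = Σ C(10,k) p^k (1−p)^(10−k) over k:
  k=8: C(10,8)·0.33^8·0.67^2 = 0.002841
  k=9: C(10,9)·0.33^9·0.67^1 = 0.000311
  k=10: C(10,10)·0.33^10·0.67^0 = 0.000015
Total = 0.003167

0.0032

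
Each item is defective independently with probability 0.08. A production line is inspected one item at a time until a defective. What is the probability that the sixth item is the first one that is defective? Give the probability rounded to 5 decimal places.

Geometric (trials to first success), p = 0.08.
P(Y = 6) = (1−p)^5 · p = 0.65908 · 0.08 = 0.0527265

0.05273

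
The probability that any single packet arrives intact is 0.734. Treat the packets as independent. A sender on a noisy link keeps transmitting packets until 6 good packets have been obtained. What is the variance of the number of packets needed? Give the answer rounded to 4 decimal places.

2.9624

Y = total packets until the sixth success; negative binomial with r=6, p=0.734.
Var(Y) = r(1−p)/p² = 6·0.266 / 0.734² = 2.962380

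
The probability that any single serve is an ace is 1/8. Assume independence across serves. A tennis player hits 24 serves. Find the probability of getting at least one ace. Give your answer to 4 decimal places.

0.9594

P(at least one) = 1 − P(none) = 1 − (1 − 0.125)^24
= 1 − 0.040569 = 0.959431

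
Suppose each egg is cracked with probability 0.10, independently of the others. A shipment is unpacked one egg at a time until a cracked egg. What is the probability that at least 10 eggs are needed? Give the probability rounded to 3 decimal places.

Y = number of eggs to the first success; geometric, p = 0.10.
P(Y > 9) = P(first 9 all fail) = (1−p)^9 = 0.38742

0.387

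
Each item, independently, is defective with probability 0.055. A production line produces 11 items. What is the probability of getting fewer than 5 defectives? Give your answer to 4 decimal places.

0.9998

X ~ Binomial(11, 0.055); P(X ≤ 4) = Σ C(11,k) p^k (1−p)^(11−k) over k:
  k=0: C(11,0)·0.055^0·0.945^11 = 0.536723
  k=1: C(11,1)·0.055^1·0.945^10 = 0.343616
  k=2: C(11,2)·0.055^2·0.945^9 = 0.099994
  k=3: C(11,3)·0.055^3·0.945^8 = 0.017459
  k=4: C(11,4)·0.055^4·0.945^7 = 0.002032
Total = 0.999824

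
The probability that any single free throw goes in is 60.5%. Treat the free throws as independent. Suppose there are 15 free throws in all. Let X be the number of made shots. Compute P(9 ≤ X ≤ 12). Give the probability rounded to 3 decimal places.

0.596

X ~ Binomial(15, 0.605); P(9 ≤ X ≤ 12) = Σ C(15,k) p^k (1−p)^(15−k) over k:
  k=9: C(15,9)·0.605^9·0.395^6 = 0.20644
  k=10: C(15,10)·0.605^10·0.395^5 = 0.18971
  k=11: C(15,11)·0.605^11·0.395^4 = 0.13208
  k=12: C(15,12)·0.605^12·0.395^3 = 0.06743
Total = 0.59566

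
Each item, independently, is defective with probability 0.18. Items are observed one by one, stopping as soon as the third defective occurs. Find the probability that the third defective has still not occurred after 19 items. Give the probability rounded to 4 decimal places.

Needing more than 19 items ⇔ fewer than 3 successes in the first 19. With X ~ Binomial(19, 0.18), P(Y > 19) = P(X ≤ 2).
  k=0: C(19,0)·0.18^0·0.82^19 = 0.023039
  k=1: C(19,1)·0.18^1·0.82^18 = 0.096089
  k=2: C(19,2)·0.18^2·0.82^17 = 0.189835
P(X ≤ 2) = 0.308964

0.3090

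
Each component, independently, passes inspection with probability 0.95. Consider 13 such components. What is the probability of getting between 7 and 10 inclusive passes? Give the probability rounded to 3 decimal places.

0.025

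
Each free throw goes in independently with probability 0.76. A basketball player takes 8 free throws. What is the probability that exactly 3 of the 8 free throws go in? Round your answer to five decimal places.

0.01957

X ~ Binomial(n=8, p=0.76).
P(X=3) = C(8,3) · p^3 · (1−p)^5
= 56 · 0.43898 · 0.00079626 = 0.0195742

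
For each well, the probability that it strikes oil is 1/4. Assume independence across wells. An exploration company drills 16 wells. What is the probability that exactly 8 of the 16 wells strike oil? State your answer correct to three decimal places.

0.020

X ~ Binomial(n=16, p=0.25).
P(X=8) = C(16,8) · p^8 · (1−p)^8
= 12870 · 1.5259e-05 · 0.10011 = 0.01966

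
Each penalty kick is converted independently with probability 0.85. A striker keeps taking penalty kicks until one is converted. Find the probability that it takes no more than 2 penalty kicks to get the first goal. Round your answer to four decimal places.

Y = number of penalty kicks to the first success; geometric, p = 0.85.
P(Y ≤ 2) = 1 − (1−p)^2 = 1 − 0.022500 = 0.977500

0.9775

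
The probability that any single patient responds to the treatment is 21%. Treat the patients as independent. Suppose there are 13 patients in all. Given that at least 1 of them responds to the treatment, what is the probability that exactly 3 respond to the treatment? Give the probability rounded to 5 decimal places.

X ~ Binomial(13, 0.21). Want P(X=3 | X≥1) = P(X=3) / P(X≥1).
P(X=3) = C(13,3)·0.21^3·0.79^10 = 0.2507811
P(X≥1) = 1 − 0.0466823 = 0.9533177
Ratio = 0.2507811 / 0.9533177 = 0.2630614

0.26306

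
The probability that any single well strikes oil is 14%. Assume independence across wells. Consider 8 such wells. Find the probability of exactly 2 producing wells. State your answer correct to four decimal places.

X ~ Binomial(n=8, p=0.14).
P(X=2) = C(8,2) · p^2 · (1−p)^6
= 28 · 0.0196 · 0.40457 = 0.222026

0.2220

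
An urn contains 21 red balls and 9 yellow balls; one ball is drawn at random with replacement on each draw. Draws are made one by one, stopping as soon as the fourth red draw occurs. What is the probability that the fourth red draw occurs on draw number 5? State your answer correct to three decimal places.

Y = trial on which the fourth success occurs; negative binomial, r=4, p=0.70.
P(Y=5) = C(4,3) · p^4 · (1−p)^1
= 4 · 0.2401 · 0.3 = 0.28812

0.288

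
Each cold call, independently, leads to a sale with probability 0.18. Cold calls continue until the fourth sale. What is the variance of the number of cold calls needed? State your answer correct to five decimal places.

101.23457

Y = total cold calls until the fourth success; negative binomial with r=4, p=0.18.
Var(Y) = r(1−p)/p² = 4·0.82 / 0.18² = 101.2345679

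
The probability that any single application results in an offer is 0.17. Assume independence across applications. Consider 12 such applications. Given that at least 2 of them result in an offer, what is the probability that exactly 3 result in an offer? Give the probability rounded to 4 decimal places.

X ~ Binomial(12, 0.17). Want P(X=3 | X≥2) = P(X=3) / P(X≥2).
P(X=3) = C(12,3)·0.17^3·0.83^9 = 0.202056
P(X≥2) = 1 − 0.106890 − 0.262718 = 0.630392
Ratio = 0.202056 / 0.630392 = 0.320525

0.3205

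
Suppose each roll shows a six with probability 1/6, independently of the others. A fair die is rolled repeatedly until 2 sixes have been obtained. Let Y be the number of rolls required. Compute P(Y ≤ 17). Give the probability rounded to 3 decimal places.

Finishing within 17 rolls ⇔ at least 2 successes in the first 17. With X ~ Binomial(17, 0.166667), P(Y ≤ 17) = 1 − P(X ≤ 1).
  k=0: C(17,0)·0.166667^0·0.833333^17 = 0.04507
  k=1: C(17,1)·0.166667^1·0.833333^16 = 0.15325
1 − 0.19832 = 0.80168

0.802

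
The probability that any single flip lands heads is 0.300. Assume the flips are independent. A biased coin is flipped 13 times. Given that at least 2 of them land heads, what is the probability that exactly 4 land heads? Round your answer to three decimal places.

0.250

X ~ Binomial(13, 0.30). Want P(X=4 | X≥2) = P(X=4) / P(X≥2).
P(X=4) = C(13,4)·0.30^4·0.70^9 = 0.23371
P(X≥2) = 1 − 0.00969 − 0.05398 = 0.93633
Ratio = 0.23371 / 0.93633 = 0.24960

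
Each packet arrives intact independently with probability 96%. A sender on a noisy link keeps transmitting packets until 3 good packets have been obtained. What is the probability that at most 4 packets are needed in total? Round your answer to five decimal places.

0.99090

Finishing within 4 packets ⇔ at least 3 successes in the first 4. With X ~ Binomial(4, 0.96), P(Y ≤ 4) = 1 − P(X ≤ 2).
  k=0: C(4,0)·0.96^0·0.04^4 = 0.0000026
  k=1: C(4,1)·0.96^1·0.04^3 = 0.0002458
  k=2: C(4,2)·0.96^2·0.04^2 = 0.0088474
1 − 0.0090957 = 0.9909043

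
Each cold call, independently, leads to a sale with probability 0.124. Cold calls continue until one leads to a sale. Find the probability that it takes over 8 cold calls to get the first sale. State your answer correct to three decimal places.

0.347

Y = number of cold calls to the first success; geometric, p = 0.124.
P(Y > 8) = P(first 8 all fail) = (1−p)^8 = 0.34676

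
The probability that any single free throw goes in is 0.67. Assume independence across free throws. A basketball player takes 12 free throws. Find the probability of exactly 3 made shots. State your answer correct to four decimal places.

X ~ Binomial(n=12, p=0.67).
P(X=3) = C(12,3) · p^3 · (1−p)^9
= 220 · 0.30076 · 4.6411e-05 = 0.003071

0.0031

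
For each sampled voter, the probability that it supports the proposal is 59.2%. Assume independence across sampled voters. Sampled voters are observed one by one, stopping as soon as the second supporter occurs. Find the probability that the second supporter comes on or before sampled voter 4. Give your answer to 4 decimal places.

0.8115

Finishing within 4 sampled voters ⇔ at least 2 successes in the first 4. With X ~ Binomial(4, 0.592), P(Y ≤ 4) = 1 − P(X ≤ 1).
  k=0: C(4,0)·0.592^0·0.408^4 = 0.027710
  k=1: C(4,1)·0.592^1·0.408^3 = 0.160828
1 − 0.188538 = 0.811462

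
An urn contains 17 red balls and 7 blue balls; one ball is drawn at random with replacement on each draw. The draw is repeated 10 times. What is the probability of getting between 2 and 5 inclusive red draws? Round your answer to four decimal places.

X ~ Binomial(10, 0.708333); P(2 ≤ X ≤ 5) = Σ C(10,k) p^k (1−p)^(10−k) over k:
  k=2: C(10,2)·0.708333^2·0.291667^8 = 0.001182
  k=3: C(10,3)·0.708333^3·0.291667^7 = 0.007658
  k=4: C(10,4)·0.708333^4·0.291667^6 = 0.032545
  k=5: C(10,5)·0.708333^5·0.291667^5 = 0.094847
Total = 0.136233

0.1362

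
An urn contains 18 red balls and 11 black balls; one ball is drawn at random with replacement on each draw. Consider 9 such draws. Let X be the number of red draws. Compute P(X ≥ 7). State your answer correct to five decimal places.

0.27270

X ~ Binomial(9, 0.620690); P(X ≥ 7) = Σ C(9,k) p^k (1−p)^(9−k) over k:
  k=7: C(9,7)·0.620690^7·0.379310^2 = 0.1838287
  k=8: C(9,8)·0.620690^8·0.379310^1 = 0.0752027
  k=9: C(9,9)·0.620690^9·0.379310^0 = 0.0136732
Total = 0.2727046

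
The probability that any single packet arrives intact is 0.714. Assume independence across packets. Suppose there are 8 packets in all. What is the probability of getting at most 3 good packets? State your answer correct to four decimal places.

X ~ Binomial(8, 0.714); P(X ≤ 3) = Σ C(8,k) p^k (1−p)^(8−k) over k:
  k=0: C(8,0)·0.714^0·0.286^8 = 0.000045
  k=1: C(8,1)·0.714^1·0.286^7 = 0.000894
  k=2: C(8,2)·0.714^2·0.286^6 = 0.007812
  k=3: C(8,3)·0.714^3·0.286^5 = 0.039004
Total = 0.047755

0.0478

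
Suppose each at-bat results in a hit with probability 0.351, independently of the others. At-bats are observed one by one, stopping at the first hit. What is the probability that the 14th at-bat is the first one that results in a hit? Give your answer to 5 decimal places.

Geometric (trials to first success), p = 0.351.
P(Y = 14) = (1−p)^13 · p = 0.0036239 · 0.351 = 0.0012720

0.00127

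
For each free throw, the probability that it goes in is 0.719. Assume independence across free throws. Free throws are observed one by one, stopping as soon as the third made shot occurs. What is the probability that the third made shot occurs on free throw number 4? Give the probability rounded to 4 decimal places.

Y = trial on which the third success occurs; negative binomial, r=3, p=0.719.
P(Y=4) = C(3,2) · p^3 · (1−p)^1
= 3 · 0.37169 · 0.281 = 0.313339

0.3133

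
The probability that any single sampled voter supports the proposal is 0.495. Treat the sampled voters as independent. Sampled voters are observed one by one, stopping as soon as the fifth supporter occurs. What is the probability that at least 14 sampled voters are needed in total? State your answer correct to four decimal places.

0.1414

Needing more than 13 sampled voters ⇔ fewer than 5 successes in the first 13. With X ~ Binomial(13, 0.495), P(Y > 13) = P(X ≤ 4).
  k=0: C(13,0)·0.495^0·0.505^13 = 0.000139
  k=1: C(13,1)·0.495^1·0.505^12 = 0.001770
  k=2: C(13,2)·0.495^2·0.505^11 = 0.010411
  k=3: C(13,3)·0.495^3·0.505^10 = 0.037419
  k=4: C(13,4)·0.495^4·0.505^9 = 0.091696
P(X ≤ 4) = 0.141436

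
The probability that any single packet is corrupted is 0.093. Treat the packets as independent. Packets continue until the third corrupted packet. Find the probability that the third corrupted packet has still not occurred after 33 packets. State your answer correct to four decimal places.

Needing more than 33 packets ⇔ fewer than 3 successes in the first 33. With X ~ Binomial(33, 0.093), P(Y > 33) = P(X ≤ 2).
  k=0: C(33,0)·0.093^0·0.907^33 = 0.039906
  k=1: C(33,1)·0.093^1·0.907^32 = 0.135030
  k=2: C(33,2)·0.093^2·0.907^31 = 0.221527
P(X ≤ 2) = 0.396463

0.3965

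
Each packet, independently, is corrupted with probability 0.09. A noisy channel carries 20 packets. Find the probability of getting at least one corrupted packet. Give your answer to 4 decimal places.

0.8484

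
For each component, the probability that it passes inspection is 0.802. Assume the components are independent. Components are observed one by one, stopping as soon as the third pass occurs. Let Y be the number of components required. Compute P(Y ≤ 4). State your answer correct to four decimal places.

0.8223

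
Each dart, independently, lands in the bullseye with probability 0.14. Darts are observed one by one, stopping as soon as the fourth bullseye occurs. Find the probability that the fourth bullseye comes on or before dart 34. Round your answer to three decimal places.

Finishing within 34 darts ⇔ at least 4 successes in the first 34. With X ~ Binomial(34, 0.14), P(Y ≤ 34) = 1 − P(X ≤ 3).
  k=0: C(34,0)·0.14^0·0.86^34 = 0.00593
  k=1: C(34,1)·0.14^1·0.86^33 = 0.03281
  k=2: C(34,2)·0.14^2·0.86^32 = 0.08814
  k=3: C(34,3)·0.14^3·0.86^31 = 0.15305
1 − 0.27993 = 0.72007

0.720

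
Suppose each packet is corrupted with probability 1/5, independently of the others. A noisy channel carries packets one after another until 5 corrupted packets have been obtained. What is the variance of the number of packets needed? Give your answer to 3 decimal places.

Y = total packets until the fifth success; negative binomial with r=5, p=0.20.
Var(Y) = r(1−p)/p² = 5·0.80 / 0.20² = 100.00000

100.000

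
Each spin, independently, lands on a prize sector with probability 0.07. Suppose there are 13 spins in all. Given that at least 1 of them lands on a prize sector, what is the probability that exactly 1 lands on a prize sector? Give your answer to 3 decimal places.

X ~ Binomial(13, 0.07). Want P(X=1 | X≥1) = P(X=1) / P(X≥1).
P(X=1) = C(13,1)·0.07^1·0.93^12 = 0.38092
P(X≥1) = 1 − 0.38929 = 0.61071
Ratio = 0.38092 / 0.61071 = 0.62374

0.624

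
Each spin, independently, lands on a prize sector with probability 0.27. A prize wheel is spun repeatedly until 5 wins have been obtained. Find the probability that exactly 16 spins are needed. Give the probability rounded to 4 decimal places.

Y = trial on which the fifth success occurs; negative binomial, r=5, p=0.27.
P(Y=16) = C(15,4) · p^5 · (1−p)^11
= 1365 · 0.0014349 · 0.031373 = 0.061447

0.0614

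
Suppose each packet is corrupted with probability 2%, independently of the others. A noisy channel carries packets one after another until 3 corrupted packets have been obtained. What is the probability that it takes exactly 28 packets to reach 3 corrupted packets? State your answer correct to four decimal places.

0.0017

Y = trial on which the third success occurs; negative binomial, r=3, p=0.02.
P(Y=28) = C(27,2) · p^3 · (1−p)^25
= 351 · 8e-06 · 0.60346 = 0.001695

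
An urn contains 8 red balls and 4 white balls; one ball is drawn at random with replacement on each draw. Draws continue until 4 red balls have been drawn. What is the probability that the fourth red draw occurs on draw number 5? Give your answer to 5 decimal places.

Y = trial on which the fourth success occurs; negative binomial, r=4, p=0.666667.
P(Y=5) = C(4,3) · p^4 · (1−p)^1
= 4 · 0.19753 · 0.33333 = 0.2633745

0.26337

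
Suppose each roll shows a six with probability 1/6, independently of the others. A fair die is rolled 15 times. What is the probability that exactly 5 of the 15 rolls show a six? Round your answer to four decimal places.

0.0624

X ~ Binomial(n=15, p=0.166667).
P(X=5) = C(15,5) · p^5 · (1−p)^10
= 3003 · 0.0001286 · 0.16151 = 0.062372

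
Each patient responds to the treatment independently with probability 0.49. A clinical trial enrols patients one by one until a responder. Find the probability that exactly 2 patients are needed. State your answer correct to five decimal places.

0.24990

Geometric (trials to first success), p = 0.49.
P(Y = 2) = (1−p)^1 · p = 0.51 · 0.49 = 0.2499000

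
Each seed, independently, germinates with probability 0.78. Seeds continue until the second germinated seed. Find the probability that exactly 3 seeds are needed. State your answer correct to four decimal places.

Y = trial on which the second success occurs; negative binomial, r=2, p=0.78.
P(Y=3) = C(2,1) · p^2 · (1−p)^1
= 2 · 0.6084 · 0.22 = 0.267696

0.2677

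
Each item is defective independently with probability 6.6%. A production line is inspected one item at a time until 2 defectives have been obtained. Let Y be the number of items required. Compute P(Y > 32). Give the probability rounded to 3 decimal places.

0.367

Needing more than 32 items ⇔ fewer than 2 successes in the first 32. With X ~ Binomial(32, 0.066), P(Y > 32) = P(X ≤ 1).
  k=0: C(32,0)·0.066^0·0.934^32 = 0.11249
  k=1: C(32,1)·0.066^1·0.934^31 = 0.25436
P(X ≤ 1) = 0.36685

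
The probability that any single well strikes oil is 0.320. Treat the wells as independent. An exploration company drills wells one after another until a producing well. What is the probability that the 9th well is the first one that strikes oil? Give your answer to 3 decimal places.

0.015

Geometric (trials to first success), p = 0.32.
P(Y = 9) = (1−p)^8 · p = 0.045716 · 0.32 = 0.01463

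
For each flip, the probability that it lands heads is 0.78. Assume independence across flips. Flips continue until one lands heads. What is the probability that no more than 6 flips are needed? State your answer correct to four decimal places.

Y = number of flips to the first success; geometric, p = 0.78.
P(Y ≤ 6) = 1 − (1−p)^6 = 1 − 0.000113 = 0.999887

0.9999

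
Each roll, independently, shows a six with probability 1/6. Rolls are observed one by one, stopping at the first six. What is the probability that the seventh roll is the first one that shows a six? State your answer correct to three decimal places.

Geometric (trials to first success), p = 0.166667.
P(Y = 7) = (1−p)^6 · p = 0.3349 · 0.166667 = 0.05582

0.056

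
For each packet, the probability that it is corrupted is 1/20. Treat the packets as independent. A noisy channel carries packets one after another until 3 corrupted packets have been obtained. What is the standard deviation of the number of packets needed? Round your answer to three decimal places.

33.764

Y = total packets until the third success; negative binomial with r=3, p=0.05.
SD(Y) = √[r(1−p)/p²] = √(1140.00000) = 33.76389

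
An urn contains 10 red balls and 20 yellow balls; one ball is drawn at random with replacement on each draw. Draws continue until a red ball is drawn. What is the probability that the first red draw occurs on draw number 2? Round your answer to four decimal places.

0.2222

Geometric (trials to first success), p = 0.333333.
P(Y = 2) = (1−p)^1 · p = 0.66667 · 0.333333 = 0.222222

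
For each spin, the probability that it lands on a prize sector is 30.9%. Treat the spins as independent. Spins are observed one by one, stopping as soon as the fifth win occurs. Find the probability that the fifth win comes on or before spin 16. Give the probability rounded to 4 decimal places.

0.5812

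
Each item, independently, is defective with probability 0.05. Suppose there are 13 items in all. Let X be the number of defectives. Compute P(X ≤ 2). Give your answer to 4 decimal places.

0.9755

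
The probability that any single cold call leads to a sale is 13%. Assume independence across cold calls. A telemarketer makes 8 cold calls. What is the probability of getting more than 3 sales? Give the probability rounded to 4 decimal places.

0.0129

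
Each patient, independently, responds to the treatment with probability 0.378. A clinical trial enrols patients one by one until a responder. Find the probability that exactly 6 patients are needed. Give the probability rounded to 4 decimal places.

0.0352

Geometric (trials to first success), p = 0.378.
P(Y = 6) = (1−p)^5 · p = 0.0931 · 0.378 = 0.035192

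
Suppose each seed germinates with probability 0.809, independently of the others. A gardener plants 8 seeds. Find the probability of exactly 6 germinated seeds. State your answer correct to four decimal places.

0.2864

X ~ Binomial(n=8, p=0.809).
P(X=6) = C(8,6) · p^6 · (1−p)^2
= 28 · 0.28034 · 0.036481 = 0.286362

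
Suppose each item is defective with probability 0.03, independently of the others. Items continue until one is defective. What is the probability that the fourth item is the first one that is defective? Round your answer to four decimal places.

Geometric (trials to first success), p = 0.03.
P(Y = 4) = (1−p)^3 · p = 0.91267 · 0.03 = 0.027380

0.0274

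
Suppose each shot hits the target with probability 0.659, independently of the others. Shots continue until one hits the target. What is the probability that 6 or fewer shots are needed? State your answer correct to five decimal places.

0.99843

Y = number of shots to the first success; geometric, p = 0.659.
P(Y ≤ 6) = 1 − (1−p)^6 = 1 − 0.0015723 = 0.9984277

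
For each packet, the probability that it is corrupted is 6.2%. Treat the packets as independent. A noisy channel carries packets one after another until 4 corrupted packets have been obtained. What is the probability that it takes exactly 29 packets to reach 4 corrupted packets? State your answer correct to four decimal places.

0.0098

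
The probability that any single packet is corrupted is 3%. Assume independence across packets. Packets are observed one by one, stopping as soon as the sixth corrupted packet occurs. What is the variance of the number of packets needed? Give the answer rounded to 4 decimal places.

Y = total packets until the sixth success; negative binomial with r=6, p=0.03.
Var(Y) = r(1−p)/p² = 6·0.97 / 0.03² = 6466.666667

6466.6667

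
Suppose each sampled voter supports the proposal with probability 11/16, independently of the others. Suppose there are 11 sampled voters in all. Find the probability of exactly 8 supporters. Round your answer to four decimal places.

0.2513

X ~ Binomial(n=11, p=0.6875).
P(X=8) = C(11,8) · p^8 · (1−p)^3
= 165 · 0.049909 · 0.030518 = 0.251313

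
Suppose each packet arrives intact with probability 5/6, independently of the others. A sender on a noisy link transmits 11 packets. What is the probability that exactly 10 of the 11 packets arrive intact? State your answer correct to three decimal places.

X ~ Binomial(n=11, p=0.833333).
P(X=10) = C(11,10) · p^10 · (1−p)^1
= 11 · 0.16151 · 0.16667 = 0.29609

0.296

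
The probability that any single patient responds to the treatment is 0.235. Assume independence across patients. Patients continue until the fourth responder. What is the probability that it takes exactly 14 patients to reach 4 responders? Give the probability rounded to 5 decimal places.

Y = trial on which the fourth success occurs; negative binomial, r=4, p=0.235.
P(Y=14) = C(13,3) · p^4 · (1−p)^10
= 286 · 0.0030498 · 0.068646 = 0.0598759

0.05988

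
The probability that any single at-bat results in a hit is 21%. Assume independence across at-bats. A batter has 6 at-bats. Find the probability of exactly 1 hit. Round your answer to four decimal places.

0.3877

X ~ Binomial(n=6, p=0.21).
P(X=1) = C(6,1) · p^1 · (1−p)^5
= 6 · 0.21 · 0.30771 = 0.387709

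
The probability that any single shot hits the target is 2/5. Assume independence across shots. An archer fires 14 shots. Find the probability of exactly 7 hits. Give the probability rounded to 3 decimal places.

0.157

X ~ Binomial(n=14, p=0.40).
P(X=7) = C(14,7) · p^7 · (1−p)^7
= 3432 · 0.0016384 · 0.027994 = 0.15741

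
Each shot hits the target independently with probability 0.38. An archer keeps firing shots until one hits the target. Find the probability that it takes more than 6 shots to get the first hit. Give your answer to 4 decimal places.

Y = number of shots to the first success; geometric, p = 0.38.
P(Y > 6) = P(first 6 all fail) = (1−p)^6 = 0.056800

0.0568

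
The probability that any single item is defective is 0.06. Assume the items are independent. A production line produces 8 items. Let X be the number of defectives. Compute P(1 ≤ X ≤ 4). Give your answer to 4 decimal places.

0.3904

X ~ Binomial(8, 0.06); P(1 ≤ X ≤ 4) = Σ C(8,k) p^k (1−p)^(8−k) over k:
  k=1: C(8,1)·0.06^1·0.94^7 = 0.311269
  k=2: C(8,2)·0.06^2·0.94^6 = 0.069539
  k=3: C(8,3)·0.06^3·0.94^5 = 0.008877
  k=4: C(8,4)·0.06^4·0.94^4 = 0.000708
Total = 0.390394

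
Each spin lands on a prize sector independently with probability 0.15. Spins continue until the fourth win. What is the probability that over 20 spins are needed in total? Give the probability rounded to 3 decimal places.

0.648

Needing more than 20 spins ⇔ fewer than 4 successes in the first 20. With X ~ Binomial(20, 0.15), P(Y > 20) = P(X ≤ 3).
  k=0: C(20,0)·0.15^0·0.85^20 = 0.03876
  k=1: C(20,1)·0.15^1·0.85^19 = 0.13680
  k=2: C(20,2)·0.15^2·0.85^18 = 0.22934
  k=3: C(20,3)·0.15^3·0.85^17 = 0.24283
P(X ≤ 3) = 0.64773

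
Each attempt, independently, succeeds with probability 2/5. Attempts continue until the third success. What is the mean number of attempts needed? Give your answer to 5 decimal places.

7.50000

Y = total attempts until the third success; negative binomial with r=3, p=0.40.
E[Y] = r / p = 3 / 0.40 = 7.5000000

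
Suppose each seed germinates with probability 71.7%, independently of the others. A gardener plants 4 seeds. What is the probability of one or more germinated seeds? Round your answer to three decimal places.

0.994

P(at least one) = 1 − P(none) = 1 − (1 − 0.717)^4
= 1 − 0.00641 = 0.99359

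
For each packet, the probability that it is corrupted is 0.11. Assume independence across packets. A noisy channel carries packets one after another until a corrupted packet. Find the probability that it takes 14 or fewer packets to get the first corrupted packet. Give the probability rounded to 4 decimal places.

Y = number of packets to the first success; geometric, p = 0.11.
P(Y ≤ 14) = 1 − (1−p)^14 = 1 − 0.195641 = 0.804359

0.8044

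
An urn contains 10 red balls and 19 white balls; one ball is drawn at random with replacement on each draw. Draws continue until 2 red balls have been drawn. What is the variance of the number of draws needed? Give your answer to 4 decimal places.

Y = total draws until the second success; negative binomial with r=2, p=0.344828.
Var(Y) = r(1−p)/p² = 2·0.655172 / 0.344828² = 11.020000

11.0200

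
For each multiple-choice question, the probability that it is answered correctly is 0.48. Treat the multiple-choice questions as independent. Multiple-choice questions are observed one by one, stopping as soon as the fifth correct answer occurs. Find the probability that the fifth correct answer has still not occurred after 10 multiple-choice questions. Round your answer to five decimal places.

Needing more than 10 multiple-choice questions ⇔ fewer than 5 successes in the first 10. With X ~ Binomial(10, 0.48), P(Y > 10) = P(X ≤ 4).
  k=0: C(10,0)·0.48^0·0.52^10 = 0.0014456
  k=1: C(10,1)·0.48^1·0.52^9 = 0.0133435
  k=2: C(10,2)·0.48^2·0.52^8 = 0.0554270
  k=3: C(10,3)·0.48^3·0.52^7 = 0.1364358
  k=4: C(10,4)·0.48^4·0.52^6 = 0.2203963
P(X ≤ 4) = 0.4270483

0.42705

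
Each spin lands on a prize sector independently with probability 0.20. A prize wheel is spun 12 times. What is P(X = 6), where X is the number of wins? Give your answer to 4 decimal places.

X ~ Binomial(n=12, p=0.20).
P(X=6) = C(12,6) · p^6 · (1−p)^6
= 924 · 6.4e-05 · 0.26214 = 0.015502

0.0155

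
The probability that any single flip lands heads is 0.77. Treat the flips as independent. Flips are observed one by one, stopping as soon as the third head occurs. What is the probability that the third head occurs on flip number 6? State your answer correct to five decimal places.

0.05555

Y = trial on which the third success occurs; negative binomial, r=3, p=0.77.
P(Y=6) = C(5,2) · p^3 · (1−p)^3
= 10 · 0.45653 · 0.012167 = 0.0555464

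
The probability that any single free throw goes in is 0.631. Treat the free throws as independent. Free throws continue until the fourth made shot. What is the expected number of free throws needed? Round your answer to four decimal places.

6.3391

Y = total free throws until the fourth success; negative binomial with r=4, p=0.631.
E[Y] = r / p = 4 / 0.631 = 6.339144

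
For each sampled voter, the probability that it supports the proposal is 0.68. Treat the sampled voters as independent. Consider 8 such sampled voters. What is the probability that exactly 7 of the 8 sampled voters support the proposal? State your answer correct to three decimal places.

0.172

X ~ Binomial(n=8, p=0.68).
P(X=7) = C(8,7) · p^7 · (1−p)^1
= 8 · 0.06723 · 0.32 = 0.17211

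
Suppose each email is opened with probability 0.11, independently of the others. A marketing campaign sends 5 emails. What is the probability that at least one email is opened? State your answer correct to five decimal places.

0.44159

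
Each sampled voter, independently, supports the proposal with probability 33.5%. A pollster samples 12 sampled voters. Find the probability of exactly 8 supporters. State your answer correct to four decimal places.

X ~ Binomial(n=12, p=0.335).
P(X=8) = C(12,8) · p^8 · (1−p)^4
= 495 · 0.00015862 · 0.19556 = 0.015355

0.0154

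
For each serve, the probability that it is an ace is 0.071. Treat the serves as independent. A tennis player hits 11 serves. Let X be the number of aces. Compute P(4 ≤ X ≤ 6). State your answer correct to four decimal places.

X ~ Binomial(11, 0.071); P(4 ≤ X ≤ 6) = Σ C(11,k) p^k (1−p)^(11−k) over k:
  k=4: C(11,4)·0.071^4·0.929^7 = 0.005008
  k=5: C(11,5)·0.071^5·0.929^6 = 0.000536
  k=6: C(11,6)·0.071^6·0.929^5 = 0.000041
Total = 0.005585

0.0056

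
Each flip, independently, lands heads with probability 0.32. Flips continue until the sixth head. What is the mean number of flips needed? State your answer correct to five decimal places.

Y = total flips until the sixth success; negative binomial with r=6, p=0.32.
E[Y] = r / p = 6 / 0.32 = 18.7500000

18.75000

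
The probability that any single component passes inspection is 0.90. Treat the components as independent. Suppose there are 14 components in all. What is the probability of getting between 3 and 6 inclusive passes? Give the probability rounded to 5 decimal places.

0.00002

X ~ Binomial(14, 0.90); P(3 ≤ X ≤ 6) = Σ C(14,k) p^k (1−p)^(14−k) over k:
  k=3: C(14,3)·0.90^3·0.10^11 = 0.0000000
  k=4: C(14,4)·0.90^4·0.10^10 = 0.0000001
  k=5: C(14,5)·0.90^5·0.10^9 = 0.0000012
  k=6: C(14,6)·0.90^6·0.10^8 = 0.0000160
Total = 0.0000172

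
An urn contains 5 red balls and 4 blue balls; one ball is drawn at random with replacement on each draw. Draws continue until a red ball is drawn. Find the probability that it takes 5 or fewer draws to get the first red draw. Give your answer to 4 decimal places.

0.9827

Y = number of draws to the first success; geometric, p = 0.555556.
P(Y ≤ 5) = 1 − (1−p)^5 = 1 − 0.017342 = 0.982658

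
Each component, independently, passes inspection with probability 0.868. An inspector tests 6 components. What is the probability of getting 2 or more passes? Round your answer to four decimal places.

0.9998

X ~ Binomial(6, 0.868); P(X ≥ 2) = Σ C(6,k) p^k (1−p)^(6−k) over k:
  k=2: C(6,2)·0.868^2·0.132^4 = 0.003431
  k=3: C(6,3)·0.868^3·0.132^3 = 0.030082
  k=4: C(6,4)·0.868^4·0.132^2 = 0.148360
  k=5: C(6,5)·0.868^5·0.132^1 = 0.390233
  k=6: C(6,6)·0.868^6·0.132^0 = 0.427679
Total = 0.999786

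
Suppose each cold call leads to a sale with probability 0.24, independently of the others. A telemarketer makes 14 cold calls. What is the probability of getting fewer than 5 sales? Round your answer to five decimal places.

X ~ Binomial(14, 0.24); P(X ≤ 4) = Σ C(14,k) p^k (1−p)^(14−k) over k:
  k=0: C(14,0)·0.24^0·0.76^14 = 0.0214482
  k=1: C(14,1)·0.24^1·0.76^13 = 0.0948235
  k=2: C(14,2)·0.24^2·0.76^12 = 0.1946377
  k=3: C(14,3)·0.24^3·0.76^11 = 0.2458582
  k=4: C(14,4)·0.24^4·0.76^10 = 0.2135084
Total = 0.7702759

0.77028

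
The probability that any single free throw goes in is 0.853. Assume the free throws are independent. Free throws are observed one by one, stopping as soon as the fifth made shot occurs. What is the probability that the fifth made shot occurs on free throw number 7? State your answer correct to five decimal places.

0.14638

Y = trial on which the fifth success occurs; negative binomial, r=5, p=0.853.
P(Y=7) = C(6,4) · p^5 · (1−p)^2
= 15 · 0.45159 · 0.021609 = 0.1463764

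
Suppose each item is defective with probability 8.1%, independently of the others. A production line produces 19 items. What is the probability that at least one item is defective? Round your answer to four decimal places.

P(at least one) = 1 − P(none) = 1 − (1 − 0.081)^19
= 1 − 0.200907 = 0.799093

0.7991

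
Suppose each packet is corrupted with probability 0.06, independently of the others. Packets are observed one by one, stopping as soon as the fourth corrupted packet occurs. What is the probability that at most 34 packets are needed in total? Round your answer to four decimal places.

0.1446

Finishing within 34 packets ⇔ at least 4 successes in the first 34. With X ~ Binomial(34, 0.06), P(Y ≤ 34) = 1 − P(X ≤ 3).
  k=0: C(34,0)·0.06^0·0.94^34 = 0.121996
  k=1: C(34,1)·0.06^1·0.94^33 = 0.264758
  k=2: C(34,2)·0.06^2·0.94^32 = 0.278841
  k=3: C(34,3)·0.06^3·0.94^31 = 0.189849
1 − 0.855445 = 0.144555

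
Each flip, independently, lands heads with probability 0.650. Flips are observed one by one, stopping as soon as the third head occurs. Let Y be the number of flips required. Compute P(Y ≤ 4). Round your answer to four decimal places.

0.5630

Finishing within 4 flips ⇔ at least 3 successes in the first 4. With X ~ Binomial(4, 0.65), P(Y ≤ 4) = 1 − P(X ≤ 2).
  k=0: C(4,0)·0.65^0·0.35^4 = 0.015006
  k=1: C(4,1)·0.65^1·0.35^3 = 0.111475
  k=2: C(4,2)·0.65^2·0.35^2 = 0.310538
1 − 0.437019 = 0.562981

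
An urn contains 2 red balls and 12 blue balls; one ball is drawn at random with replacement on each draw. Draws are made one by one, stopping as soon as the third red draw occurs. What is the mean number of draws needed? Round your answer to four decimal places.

Y = total draws until the third success; negative binomial with r=3, p=0.142857.
E[Y] = r / p = 3 / 0.142857 = 21.000000

21.0000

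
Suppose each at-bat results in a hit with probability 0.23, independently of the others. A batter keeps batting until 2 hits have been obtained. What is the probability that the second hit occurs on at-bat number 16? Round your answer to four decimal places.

0.0204

Y = trial on which the second success occurs; negative binomial, r=2, p=0.23.
P(Y=16) = C(15,1) · p^2 · (1−p)^14
= 15 · 0.0529 · 0.025756 = 0.020437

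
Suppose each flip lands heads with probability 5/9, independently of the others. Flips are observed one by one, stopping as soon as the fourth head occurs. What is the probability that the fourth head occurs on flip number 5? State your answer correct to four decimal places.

Y = trial on which the fourth success occurs; negative binomial, r=4, p=0.555556.
P(Y=5) = C(4,3) · p^4 · (1−p)^1
= 4 · 0.09526 · 0.44444 = 0.169351

0.1694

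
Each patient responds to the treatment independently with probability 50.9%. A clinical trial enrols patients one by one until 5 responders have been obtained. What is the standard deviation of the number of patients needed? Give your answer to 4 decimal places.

Y = total patients until the fifth success; negative binomial with r=5, p=0.509.
SD(Y) = √[r(1−p)/p²] = √(9.475801) = 3.078279

3.0783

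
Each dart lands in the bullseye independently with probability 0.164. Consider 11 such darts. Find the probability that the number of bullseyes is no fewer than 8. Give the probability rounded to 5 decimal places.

0.00005

X ~ Binomial(11, 0.164); P(X ≥ 8) = Σ C(11,k) p^k (1−p)^(11−k) over k:
  k=8: C(11,8)·0.164^8·0.836^3 = 0.0000504
  k=9: C(11,9)·0.164^9·0.836^2 = 0.0000033
  k=10: C(11,10)·0.164^10·0.836^1 = 0.0000001
  k=11: C(11,11)·0.164^11·0.836^0 = 0.0000000
Total = 0.0000539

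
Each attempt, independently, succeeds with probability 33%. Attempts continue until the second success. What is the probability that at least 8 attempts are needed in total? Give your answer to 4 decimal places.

Needing more than 7 attempts ⇔ fewer than 2 successes in the first 7. With X ~ Binomial(7, 0.33), P(Y > 7) = P(X ≤ 1).
  k=0: C(7,0)·0.33^0·0.67^7 = 0.060607
  k=1: C(7,1)·0.33^1·0.67^6 = 0.208959
P(X ≤ 1) = 0.269566

0.2696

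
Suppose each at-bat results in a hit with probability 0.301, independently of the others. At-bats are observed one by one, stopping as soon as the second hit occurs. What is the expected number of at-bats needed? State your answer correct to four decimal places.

6.6445

Y = total at-bats until the second success; negative binomial with r=2, p=0.301.
E[Y] = r / p = 2 / 0.301 = 6.644518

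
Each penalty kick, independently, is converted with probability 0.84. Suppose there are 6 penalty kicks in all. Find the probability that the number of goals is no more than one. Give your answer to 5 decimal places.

0.00055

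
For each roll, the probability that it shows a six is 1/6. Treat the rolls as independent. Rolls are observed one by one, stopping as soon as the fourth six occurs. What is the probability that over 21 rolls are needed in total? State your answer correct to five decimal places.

0.52690

Needing more than 21 rolls ⇔ fewer than 4 successes in the first 21. With X ~ Binomial(21, 0.166667), P(Y > 21) = P(X ≤ 3).
  k=0: C(21,0)·0.166667^0·0.833333^21 = 0.0217367
  k=1: C(21,1)·0.166667^1·0.833333^20 = 0.0912942
  k=2: C(21,2)·0.166667^2·0.833333^19 = 0.1825884
  k=3: C(21,3)·0.166667^3·0.833333^18 = 0.2312786
P(X ≤ 3) = 0.5268979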